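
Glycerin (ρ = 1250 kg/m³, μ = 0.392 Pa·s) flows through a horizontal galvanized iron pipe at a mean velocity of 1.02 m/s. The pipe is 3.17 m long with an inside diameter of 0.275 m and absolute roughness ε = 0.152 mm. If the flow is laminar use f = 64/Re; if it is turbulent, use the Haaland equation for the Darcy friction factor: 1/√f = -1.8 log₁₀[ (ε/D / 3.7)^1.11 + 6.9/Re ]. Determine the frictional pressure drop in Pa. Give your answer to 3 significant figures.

Reynolds number Re = ρVD/μ = 1250 · 1.02 · 0.275 / 0.392 = 894.5.
Re < 2300 → laminar flow, so f = 64/Re = 64/894.5 = 0.07155 (the turbulent correlation is not needed).
Darcy-Weisbach: ΔP = f(L/D)(ρV²/2) = 0.07155·(3.17/0.275)·(1250·1.02²/2) = 0.07155·11.53·650.2 = 536.3 Pa.

ΔP ≈ 536 Pa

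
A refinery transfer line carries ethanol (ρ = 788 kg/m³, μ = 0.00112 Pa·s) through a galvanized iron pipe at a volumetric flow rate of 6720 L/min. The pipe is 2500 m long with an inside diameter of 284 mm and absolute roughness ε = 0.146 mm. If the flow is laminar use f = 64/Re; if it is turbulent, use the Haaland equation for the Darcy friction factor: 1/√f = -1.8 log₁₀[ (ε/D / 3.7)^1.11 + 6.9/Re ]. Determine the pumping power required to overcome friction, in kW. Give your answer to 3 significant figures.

P ≈ 21.8 kW

Q = 6720 L/min = 6720/60000 = 0.112 m³/s.
Cross-sectional area A = πD²/4 = π(0.284)²/4 = 0.06335 m²; mean velocity V = Q/A = 0.112/0.06335 = 1.768 m/s.
Reynolds number Re = ρVD/μ = 788 · 1.768 · 0.284 / 0.00112 = 3.533e+05.
Re > 4000 → turbulent. Relative roughness ε/D = 0.000146/0.284 = 0.000514. Haaland: 1/√f = -1.8 log₁₀[(0.000514/3.7)^1.11 + 6.9/3.533e+05] = -1.8 log₁₀[5.23e-05 + 1.95e-05] = 7.459, so f = 0.01798.
Darcy-Weisbach: ΔP = f(L/D)(ρV²/2) = 0.01798·(2500/0.284)·(788·1.768²/2) = 0.01798·8803·1232 = 1.949e+05 Pa.
Pumping power P = QΔP = 0.112·1.949e+05 = 21830 W = 21.8 kW.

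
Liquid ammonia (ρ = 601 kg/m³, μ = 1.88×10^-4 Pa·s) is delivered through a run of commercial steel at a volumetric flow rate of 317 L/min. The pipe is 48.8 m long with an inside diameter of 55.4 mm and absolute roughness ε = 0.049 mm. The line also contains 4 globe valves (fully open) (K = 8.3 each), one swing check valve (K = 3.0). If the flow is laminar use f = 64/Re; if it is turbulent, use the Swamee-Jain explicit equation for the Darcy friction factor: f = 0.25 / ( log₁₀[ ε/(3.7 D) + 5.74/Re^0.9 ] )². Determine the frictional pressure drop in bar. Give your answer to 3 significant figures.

ΔP ≈ 0.777 bar

Q = 317 L/min = 317/60000 = 0.005283 m³/s.
Cross-sectional area A = πD²/4 = π(0.0554)²/4 = 0.002411 m²; mean velocity V = Q/A = 0.005283/0.002411 = 2.192 m/s.
Reynolds number Re = ρVD/μ = 601 · 2.192 · 0.0554 / 0.000188 = 3.882e+05.
Re > 4000 → turbulent. Relative roughness ε/D = 4.9e-05/0.0554 = 0.000884. Swamee-Jain: f = 0.25/(log₁₀[0.000884/3.7 + 5.74/3.882e+05^0.9])² = 0.25/(log₁₀[0.000239 + 5.36e-05])² = 0.25/(-3.534)² = 0.02002.
Total minor-loss coefficient ΣK = 4·8.3 + 1·3 = 36.2.
ΔP = [f·L/D + ΣK]·(ρV²/2) = [0.02002·48.8/0.0554 + 36.2]·(601·2.192²/2) = [17.64 + 36.2]·1444 = 7.772e+04 Pa.
ΔP = 7.772e+04 Pa = 0.777 bar.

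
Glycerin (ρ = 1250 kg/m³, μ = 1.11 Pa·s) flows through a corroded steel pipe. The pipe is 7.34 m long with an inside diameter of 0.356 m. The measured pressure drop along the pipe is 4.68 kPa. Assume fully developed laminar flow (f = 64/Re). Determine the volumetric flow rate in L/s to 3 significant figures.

For laminar flow, f = 64/Re with Re = ρVD/μ, so Darcy-Weisbach reduces to ΔP = 32μLV/D². Solving for V: V = ΔP·D²/(32μL) = 4680·(0.356)²/(32·1.11·7.34) = 2.275 m/s.
Check: Re = ρVD/μ = 1250·2.275·0.356/1.11 = 912 < 2300, so the laminar assumption holds.
Q = V·A = 2.275·(π/4·0.356²) = 0.2264 m³/s = 226 L/s.

Q ≈ 226 L/s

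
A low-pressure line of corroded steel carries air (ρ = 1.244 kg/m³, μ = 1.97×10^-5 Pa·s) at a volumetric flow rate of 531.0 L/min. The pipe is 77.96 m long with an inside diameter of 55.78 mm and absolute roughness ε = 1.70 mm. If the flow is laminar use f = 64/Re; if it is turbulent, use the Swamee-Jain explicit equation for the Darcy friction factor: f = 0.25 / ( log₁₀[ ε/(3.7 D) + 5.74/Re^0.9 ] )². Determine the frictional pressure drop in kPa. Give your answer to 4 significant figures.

Q = 531.0 L/min = 531.0/60000 = 0.00885 m³/s.
Cross-sectional area A = πD²/4 = π(0.05578)²/4 = 0.002444 m²; mean velocity V = Q/A = 0.00885/0.002444 = 3.622 m/s.
Reynolds number Re = ρVD/μ = 1.244 · 3.622 · 0.05578 / 1.97e-05 = 1.276e+04.
Re > 4000 → turbulent. Relative roughness ε/D = 0.0017/0.05578 = 0.0305. Swamee-Jain: f = 0.25/(log₁₀[0.0305/3.7 + 5.74/1.276e+04^0.9])² = 0.25/(log₁₀[0.00824 + 0.00116])² = 0.25/(-2.027)² = 0.06084.
Darcy-Weisbach: ΔP = f(L/D)(ρV²/2) = 0.06084·(77.96/0.05578)·(1.244·3.622²/2) = 0.06084·1398·8.158 = 693.7 Pa.
ΔP = 693.7 Pa = 0.6937 kPa.

ΔP ≈ 0.6937 kPa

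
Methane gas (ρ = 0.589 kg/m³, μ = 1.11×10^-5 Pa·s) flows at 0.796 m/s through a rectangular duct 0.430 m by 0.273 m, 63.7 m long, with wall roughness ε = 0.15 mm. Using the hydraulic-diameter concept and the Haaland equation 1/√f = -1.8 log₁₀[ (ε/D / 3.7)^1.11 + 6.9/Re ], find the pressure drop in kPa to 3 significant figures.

Hydraulic diameter D_h = 4A/P = 4·(0.43·0.273)/(2·(0.43+0.273)) = 0.4696/1.406 = 0.334 m.
Re = ρVD_h/μ = 0.589·0.796·0.334/1.11e-05 = 1.411e+04.
ε/D_h = 0.00015/0.334 = 0.000449; Haaland gives 1/√f = -1.8 log₁₀[4.5e-05+0.000489] = 5.89, so f = 0.02882.
ΔP = f(L/D_h)(ρV²/2) = 0.02882·63.7/0.334·0.1866 = 1.026 Pa.
ΔP = 0.00103 kPa.

ΔP ≈ 0.00103 kPa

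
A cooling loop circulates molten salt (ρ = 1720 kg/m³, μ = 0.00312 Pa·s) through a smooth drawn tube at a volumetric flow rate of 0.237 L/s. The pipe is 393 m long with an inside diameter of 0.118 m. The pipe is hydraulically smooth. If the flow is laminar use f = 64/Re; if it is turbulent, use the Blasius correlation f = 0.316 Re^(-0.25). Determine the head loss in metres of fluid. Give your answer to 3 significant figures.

h_f ≈ 0.00362 m

Q = 0.237 L/s = 0.237/1000 = 0.000237 m³/s.
Cross-sectional area A = πD²/4 = π(0.118)²/4 = 0.01094 m²; mean velocity V = Q/A = 0.000237/0.01094 = 0.02167 m/s.
Reynolds number Re = ρVD/μ = 1720 · 0.02167 · 0.118 / 0.00312 = 1410.
Re < 2300 → laminar flow, so f = 64/Re = 64/1410 = 0.0454 (the turbulent correlation is not needed).
Darcy-Weisbach: ΔP = f(L/D)(ρV²/2) = 0.0454·(393/0.118)·(1720·0.02167²/2) = 0.0454·3331·0.4039 = 61.07 Pa.
Head loss h_f = ΔP/(ρg) = 61.07/(1720·9.81) = 0.00362 m.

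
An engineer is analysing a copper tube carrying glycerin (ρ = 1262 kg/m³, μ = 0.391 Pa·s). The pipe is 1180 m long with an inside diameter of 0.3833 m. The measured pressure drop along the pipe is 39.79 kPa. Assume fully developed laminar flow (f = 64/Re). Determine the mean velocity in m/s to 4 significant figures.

V ≈ 0.3960 m/s

For laminar flow, f = 64/Re with Re = ρVD/μ, so Darcy-Weisbach reduces to ΔP = 32μLV/D². Solving for V: V = ΔP·D²/(32μL) = 3.979e+04·(0.3833)²/(32·0.391·1180) = 0.396 m/s.
Check: Re = ρVD/μ = 1262·0.396·0.3833/0.391 = 489.9 < 2300, so the laminar assumption holds.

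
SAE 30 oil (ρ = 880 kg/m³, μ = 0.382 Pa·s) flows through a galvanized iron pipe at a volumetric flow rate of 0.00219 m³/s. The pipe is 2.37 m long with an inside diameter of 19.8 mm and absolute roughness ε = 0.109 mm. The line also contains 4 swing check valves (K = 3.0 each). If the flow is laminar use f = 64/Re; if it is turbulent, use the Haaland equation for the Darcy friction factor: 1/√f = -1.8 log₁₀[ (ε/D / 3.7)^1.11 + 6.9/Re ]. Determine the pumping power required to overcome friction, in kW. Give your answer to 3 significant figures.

P ≈ 1.74 kW

Cross-sectional area A = πD²/4 = π(0.0198)²/4 = 0.0003079 m²; mean velocity V = Q/A = 0.00219/0.0003079 = 7.113 m/s.
Reynolds number Re = ρVD/μ = 880 · 7.113 · 0.0198 / 0.382 = 324.4.
Re < 2300 → laminar flow, so f = 64/Re = 64/324.4 = 0.1973 (the turbulent correlation is not needed).
Total minor-loss coefficient ΣK = 4·3 = 12.
ΔP = [f·L/D + ΣK]·(ρV²/2) = [0.1973·2.37/0.0198 + 12]·(880·7.113²/2) = [23.61 + 12]·2.226e+04 = 7.927e+05 Pa.
Pumping power P = QΔP = 0.00219·7.927e+05 = 1736 W = 1.74 kW.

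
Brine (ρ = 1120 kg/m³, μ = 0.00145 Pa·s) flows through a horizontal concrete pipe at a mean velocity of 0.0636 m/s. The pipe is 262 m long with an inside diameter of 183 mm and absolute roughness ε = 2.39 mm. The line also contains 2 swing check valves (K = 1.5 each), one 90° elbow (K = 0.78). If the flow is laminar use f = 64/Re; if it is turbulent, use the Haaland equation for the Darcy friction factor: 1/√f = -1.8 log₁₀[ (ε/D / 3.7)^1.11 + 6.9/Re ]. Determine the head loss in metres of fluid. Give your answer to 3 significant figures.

h_f ≈ 0.0145 m

Reynolds number Re = ρVD/μ = 1120 · 0.0636 · 0.183 / 0.00145 = 8990.
Re > 4000 → turbulent. Relative roughness ε/D = 0.00239/0.183 = 0.0131. Haaland: 1/√f = -1.8 log₁₀[(0.0131/3.7)^1.11 + 6.9/8990] = -1.8 log₁₀[0.0019 + 0.000768] = 4.634, so f = 0.04657.
Total minor-loss coefficient ΣK = 2·1.5 + 1·0.78 = 3.78.
ΔP = [f·L/D + ΣK]·(ρV²/2) = [0.04657·262/0.183 + 3.78]·(1120·0.0636²/2) = [66.67 + 3.78]·2.265 = 159.6 Pa.
Head loss h_f = ΔP/(ρg) = 159.6/(1120·9.81) = 0.0145 m.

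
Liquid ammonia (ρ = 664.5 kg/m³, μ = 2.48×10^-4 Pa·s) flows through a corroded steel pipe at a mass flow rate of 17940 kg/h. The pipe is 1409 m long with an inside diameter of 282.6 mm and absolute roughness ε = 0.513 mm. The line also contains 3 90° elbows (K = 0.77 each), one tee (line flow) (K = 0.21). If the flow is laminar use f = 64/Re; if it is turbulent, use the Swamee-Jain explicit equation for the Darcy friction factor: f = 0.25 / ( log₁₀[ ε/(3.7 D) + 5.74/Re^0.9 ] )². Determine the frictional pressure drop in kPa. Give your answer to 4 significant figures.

ṁ = 17940 kg/h = 17940/3600 = 4.983 kg/s.
A = πD²/4 = π(0.2826)²/4 = 0.06272 m²; mean velocity V = ṁ/(ρA) = 4.983/(664.5 · 0.06272) = 0.1196 m/s.
Reynolds number Re = ρVD/μ = 664.5 · 0.1196 · 0.2826 / 0.000248 = 9.053e+04.
Re > 4000 → turbulent. Relative roughness ε/D = 0.000513/0.2826 = 0.00182. Swamee-Jain: f = 0.25/(log₁₀[0.00182/3.7 + 5.74/9.053e+04^0.9])² = 0.25/(log₁₀[0.000491 + 0.000199])² = 0.25/(-3.162)² = 0.02501.
Total minor-loss coefficient ΣK = 3·0.77 + 1·0.21 = 2.52.
ΔP = [f·L/D + ΣK]·(ρV²/2) = [0.02501·1409/0.2826 + 2.52]·(664.5·0.1196²/2) = [124.7 + 2.52]·4.749 = 604.2 Pa.
ΔP = 604.2 Pa = 0.6042 kPa.

ΔP ≈ 0.6042 kPa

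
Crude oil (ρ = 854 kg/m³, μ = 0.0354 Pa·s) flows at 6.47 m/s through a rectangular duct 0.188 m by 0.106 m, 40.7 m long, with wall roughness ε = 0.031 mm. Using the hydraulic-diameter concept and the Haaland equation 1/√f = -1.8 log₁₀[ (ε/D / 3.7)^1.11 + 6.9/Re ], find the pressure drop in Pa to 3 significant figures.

Hydraulic diameter D_h = 4A/P = 4·(0.188·0.106)/(2·(0.188+0.106)) = 0.07971/0.588 = 0.1356 m.
Re = ρVD_h/μ = 854·6.47·0.1356/0.0354 = 2.116e+04.
ε/D_h = 3.1e-05/0.1356 = 0.000229; Haaland gives 1/√f = -1.8 log₁₀[2.13e-05+0.000326] = 6.227, so f = 0.02579.
ΔP = f(L/D_h)(ρV²/2) = 0.02579·40.7/0.1356·1.787e+04 = 1.384e+05 Pa.

ΔP ≈ 138000 Pa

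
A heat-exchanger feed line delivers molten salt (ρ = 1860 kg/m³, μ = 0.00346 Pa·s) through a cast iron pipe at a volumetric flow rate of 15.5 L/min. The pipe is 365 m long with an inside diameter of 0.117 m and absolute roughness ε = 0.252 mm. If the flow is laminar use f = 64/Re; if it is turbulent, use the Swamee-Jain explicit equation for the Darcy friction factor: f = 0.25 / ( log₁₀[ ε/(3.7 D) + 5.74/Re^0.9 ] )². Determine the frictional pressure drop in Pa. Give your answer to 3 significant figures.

ΔP ≈ 70.9 Pa

Q = 15.5 L/min = 15.5/60000 = 0.0002583 m³/s.
Cross-sectional area A = πD²/4 = π(0.117)²/4 = 0.01075 m²; mean velocity V = Q/A = 0.0002583/0.01075 = 0.02403 m/s.
Reynolds number Re = ρVD/μ = 1860 · 0.02403 · 0.117 / 0.00346 = 1511.
Re < 2300 → laminar flow, so f = 64/Re = 64/1511 = 0.04235 (the turbulent correlation is not needed).
Darcy-Weisbach: ΔP = f(L/D)(ρV²/2) = 0.04235·(365/0.117)·(1860·0.02403²/2) = 0.04235·3120·0.5369 = 70.94 Pa.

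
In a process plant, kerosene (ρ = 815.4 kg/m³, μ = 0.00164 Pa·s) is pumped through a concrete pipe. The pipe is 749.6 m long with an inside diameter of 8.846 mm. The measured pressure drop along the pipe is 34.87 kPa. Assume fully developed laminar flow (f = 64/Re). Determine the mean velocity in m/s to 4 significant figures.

V ≈ 0.06936 m/s

For laminar flow, f = 64/Re with Re = ρVD/μ, so Darcy-Weisbach reduces to ΔP = 32μLV/D². Solving for V: V = ΔP·D²/(32μL) = 3.487e+04·(0.008846)²/(32·0.00164·749.6) = 0.06936 m/s.
Check: Re = ρVD/μ = 815.4·0.06936·0.008846/0.00164 = 305.1 < 2300, so the laminar assumption holds.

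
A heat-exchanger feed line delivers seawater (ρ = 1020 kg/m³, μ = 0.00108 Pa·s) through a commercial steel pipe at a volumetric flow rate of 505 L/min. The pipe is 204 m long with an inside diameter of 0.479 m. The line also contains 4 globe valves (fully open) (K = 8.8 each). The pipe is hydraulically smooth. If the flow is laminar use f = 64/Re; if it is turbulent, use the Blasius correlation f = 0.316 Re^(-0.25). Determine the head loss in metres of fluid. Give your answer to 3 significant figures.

Q = 505 L/min = 505/60000 = 0.008417 m³/s.
Cross-sectional area A = πD²/4 = π(0.479)²/4 = 0.1802 m²; mean velocity V = Q/A = 0.008417/0.1802 = 0.04671 m/s.
Reynolds number Re = ρVD/μ = 1020 · 0.04671 · 0.479 / 0.00108 = 2.113e+04.
Re > 4000 → turbulent. Smooth-pipe (Blasius): f = 0.316 Re^(-0.25) = 0.316/(2.113e+04)^0.25 = 0.02621.
Total minor-loss coefficient ΣK = 4·8.8 = 35.2.
ΔP = [f·L/D + ΣK]·(ρV²/2) = [0.02621·204/0.479 + 35.2]·(1020·0.04671²/2) = [11.16 + 35.2]·1.113 = 51.58 Pa.
Head loss h_f = ΔP/(ρg) = 51.58/(1020·9.81) = 0.00515 m.

h_f ≈ 0.00515 m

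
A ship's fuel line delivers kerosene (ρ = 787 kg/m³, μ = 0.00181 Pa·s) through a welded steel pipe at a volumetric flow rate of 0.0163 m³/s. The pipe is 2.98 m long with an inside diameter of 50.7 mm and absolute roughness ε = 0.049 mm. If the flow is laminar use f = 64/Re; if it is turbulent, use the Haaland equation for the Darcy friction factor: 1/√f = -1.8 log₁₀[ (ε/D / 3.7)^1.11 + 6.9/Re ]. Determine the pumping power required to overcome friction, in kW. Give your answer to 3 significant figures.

Cross-sectional area A = πD²/4 = π(0.0507)²/4 = 0.002019 m²; mean velocity V = Q/A = 0.0163/0.002019 = 8.074 m/s.
Reynolds number Re = ρVD/μ = 787 · 8.074 · 0.0507 / 0.00181 = 1.78e+05.
Re > 4000 → turbulent. Relative roughness ε/D = 4.9e-05/0.0507 = 0.000966. Haaland: 1/√f = -1.8 log₁₀[(0.000966/3.7)^1.11 + 6.9/1.78e+05] = -1.8 log₁₀[0.000105 + 3.88e-05] = 6.914, so f = 0.02092.
Darcy-Weisbach: ΔP = f(L/D)(ρV²/2) = 0.02092·(2.98/0.0507)·(787·8.074²/2) = 0.02092·58.78·2.565e+04 = 3.154e+04 Pa.
Pumping power P = QΔP = 0.0163·3.154e+04 = 514.1 W = 0.514 kW.

P ≈ 0.514 kW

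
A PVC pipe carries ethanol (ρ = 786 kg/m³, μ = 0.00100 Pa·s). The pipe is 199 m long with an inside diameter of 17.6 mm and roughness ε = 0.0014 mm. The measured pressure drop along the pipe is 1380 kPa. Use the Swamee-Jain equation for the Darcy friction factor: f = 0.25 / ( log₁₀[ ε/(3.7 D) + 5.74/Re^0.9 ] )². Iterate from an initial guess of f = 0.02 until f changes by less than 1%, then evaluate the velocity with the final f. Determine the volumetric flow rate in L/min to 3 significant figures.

Rearranging Darcy-Weisbach: V = √(2·ΔP·D/(f·L·ρ)). With ε/D = 1.4e-06/0.0176 = 7.95e-05, iterate starting from f = 0.02:
  f = 0.02 → V = √(2·1.38e+06·0.0176/(0.02·199·786)) = 3.941 m/s; Re = ρVD/μ = 5.451e+04; f → 0.0207
  f = 0.0207 → V = 3.873 m/s; Re = 5.358e+04; f → 0.02078
Converged (Δf/f < 1%). With the final f = 0.02078: V = √(2·1.38e+06·0.0176/(0.02078·199·786)) = 3.866 m/s.
Q = V·A = 3.866·(π/4·0.0176²) = 0.0009406 m³/s = 56.4 L/min.

Q ≈ 56.4 L/min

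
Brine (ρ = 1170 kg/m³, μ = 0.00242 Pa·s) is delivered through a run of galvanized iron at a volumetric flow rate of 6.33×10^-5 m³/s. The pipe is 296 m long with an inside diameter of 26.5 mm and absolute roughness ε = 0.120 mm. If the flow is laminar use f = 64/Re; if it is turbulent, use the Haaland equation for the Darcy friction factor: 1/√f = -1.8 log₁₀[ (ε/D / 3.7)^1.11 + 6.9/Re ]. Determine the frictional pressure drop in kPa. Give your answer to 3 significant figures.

Cross-sectional area A = πD²/4 = π(0.0265)²/4 = 0.0005515 m²; mean velocity V = Q/A = 6.33e-05/0.0005515 = 0.1148 m/s.
Reynolds number Re = ρVD/μ = 1170 · 0.1148 · 0.0265 / 0.00242 = 1470.
Re < 2300 → laminar flow, so f = 64/Re = 64/1470 = 0.04353 (the turbulent correlation is not needed).
Darcy-Weisbach: ΔP = f(L/D)(ρV²/2) = 0.04353·(296/0.0265)·(1170·0.1148²/2) = 0.04353·1.117e+04·7.705 = 3746 Pa.
ΔP = 3746 Pa = 3.75 kPa.

ΔP ≈ 3.75 kPa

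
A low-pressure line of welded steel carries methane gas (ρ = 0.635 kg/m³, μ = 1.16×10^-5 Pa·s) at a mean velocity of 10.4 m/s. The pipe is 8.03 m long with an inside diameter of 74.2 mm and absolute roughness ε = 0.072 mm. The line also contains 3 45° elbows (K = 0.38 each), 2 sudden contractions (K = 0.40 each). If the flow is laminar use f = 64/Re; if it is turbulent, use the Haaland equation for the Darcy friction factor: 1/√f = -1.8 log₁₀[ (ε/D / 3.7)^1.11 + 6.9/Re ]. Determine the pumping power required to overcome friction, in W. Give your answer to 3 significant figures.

Reynolds number Re = ρVD/μ = 0.635 · 10.4 · 0.0742 / 1.16e-05 = 4.224e+04.
Re > 4000 → turbulent. Relative roughness ε/D = 7.2e-05/0.0742 = 0.00097. Haaland: 1/√f = -1.8 log₁₀[(0.00097/3.7)^1.11 + 6.9/4.224e+04] = -1.8 log₁₀[0.000106 + 0.000163] = 6.426, so f = 0.02422.
Total minor-loss coefficient ΣK = 3·0.38 + 2·0.4 = 1.94.
ΔP = [f·L/D + ΣK]·(ρV²/2) = [0.02422·8.03/0.0742 + 1.94]·(0.635·10.4²/2) = [2.621 + 1.94]·34.34 = 156.6 Pa.
Q = V·A = 10.4·0.004324 = 0.04497 m³/s.
Pumping power P = QΔP = 0.04497·156.6 = 7.044 W = 7.04 W.

P ≈ 7.04 W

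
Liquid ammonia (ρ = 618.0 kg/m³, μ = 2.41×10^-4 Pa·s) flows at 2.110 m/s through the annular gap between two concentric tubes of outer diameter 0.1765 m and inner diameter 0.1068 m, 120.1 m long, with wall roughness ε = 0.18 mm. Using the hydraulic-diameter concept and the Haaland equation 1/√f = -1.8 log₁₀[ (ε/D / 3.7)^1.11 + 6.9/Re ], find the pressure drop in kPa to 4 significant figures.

ΔP ≈ 60.46 kPa

Hydraulic diameter D_h = 4A/P = D_o - D_i = 0.1765 - 0.1068 = 0.0697 m.
Re = ρVD_h/μ = 618·2.11·0.0697/0.000241 = 3.771e+05.
ε/D_h = 0.00018/0.0697 = 0.00258; Haaland gives 1/√f = -1.8 log₁₀[0.000314+1.83e-05] = 6.262, so f = 0.0255.
ΔP = f(L/D_h)(ρV²/2) = 0.0255·120.1/0.0697·1376 = 6.046e+04 Pa.
ΔP = 60.46 kPa.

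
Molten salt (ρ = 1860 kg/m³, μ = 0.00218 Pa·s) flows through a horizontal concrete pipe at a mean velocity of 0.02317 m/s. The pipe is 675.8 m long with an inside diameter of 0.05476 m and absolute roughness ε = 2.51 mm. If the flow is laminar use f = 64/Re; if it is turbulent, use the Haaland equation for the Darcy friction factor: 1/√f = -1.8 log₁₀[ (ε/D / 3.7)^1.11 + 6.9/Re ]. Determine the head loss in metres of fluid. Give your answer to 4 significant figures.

h_f ≈ 0.01996 m

Reynolds number Re = ρVD/μ = 1860 · 0.02317 · 0.05476 / 0.00218 = 1083.
Re < 2300 → laminar flow, so f = 64/Re = 64/1083 = 0.05912 (the turbulent correlation is not needed).
Darcy-Weisbach: ΔP = f(L/D)(ρV²/2) = 0.05912·(675.8/0.05476)·(1860·0.02317²/2) = 0.05912·1.234e+04·0.4993 = 364.3 Pa.
Head loss h_f = ΔP/(ρg) = 364.3/(1860·9.81) = 0.01996 m.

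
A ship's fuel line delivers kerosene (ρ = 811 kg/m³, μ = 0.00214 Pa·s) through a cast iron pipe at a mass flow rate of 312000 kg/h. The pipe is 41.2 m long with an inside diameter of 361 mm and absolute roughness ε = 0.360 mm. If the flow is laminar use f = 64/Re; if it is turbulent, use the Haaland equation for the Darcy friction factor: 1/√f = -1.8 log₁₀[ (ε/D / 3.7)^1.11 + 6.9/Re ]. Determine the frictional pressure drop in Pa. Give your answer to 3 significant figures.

ΔP ≈ 1080 Pa

ṁ = 312000 kg/h = 312000/3600 = 86.67 kg/s.
A = πD²/4 = π(0.361)²/4 = 0.1024 m²; mean velocity V = ṁ/(ρA) = 86.67/(811 · 0.1024) = 1.044 m/s.
Reynolds number Re = ρVD/μ = 811 · 1.044 · 0.361 / 0.00214 = 1.428e+05.
Re > 4000 → turbulent. Relative roughness ε/D = 0.00036/0.361 = 0.000997. Haaland: 1/√f = -1.8 log₁₀[(0.000997/3.7)^1.11 + 6.9/1.428e+05] = -1.8 log₁₀[0.000109 + 4.83e-05] = 6.845, so f = 0.02134.
Darcy-Weisbach: ΔP = f(L/D)(ρV²/2) = 0.02134·(41.2/0.361)·(811·1.044²/2) = 0.02134·114.1·442 = 1077 Pa.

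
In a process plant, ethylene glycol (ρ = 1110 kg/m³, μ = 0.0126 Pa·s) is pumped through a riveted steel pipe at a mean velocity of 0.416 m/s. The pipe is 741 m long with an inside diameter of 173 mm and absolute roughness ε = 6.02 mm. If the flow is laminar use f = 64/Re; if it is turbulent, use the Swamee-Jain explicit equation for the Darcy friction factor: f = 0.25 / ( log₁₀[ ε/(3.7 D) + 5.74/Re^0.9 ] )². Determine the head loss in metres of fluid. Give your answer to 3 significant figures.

h_f ≈ 2.52 m

Reynolds number Re = ρVD/μ = 1110 · 0.416 · 0.173 / 0.0126 = 6340.
Re > 4000 → turbulent. Relative roughness ε/D = 0.00602/0.173 = 0.0348. Swamee-Jain: f = 0.25/(log₁₀[0.0348/3.7 + 5.74/6340^0.9])² = 0.25/(log₁₀[0.0094 + 0.00217])² = 0.25/(-1.936)² = 0.06667.
Darcy-Weisbach: ΔP = f(L/D)(ρV²/2) = 0.06667·(741/0.173)·(1110·0.416²/2) = 0.06667·4283·96.05 = 2.743e+04 Pa.
Head loss h_f = ΔP/(ρg) = 2.743e+04/(1110·9.81) = 2.52 m.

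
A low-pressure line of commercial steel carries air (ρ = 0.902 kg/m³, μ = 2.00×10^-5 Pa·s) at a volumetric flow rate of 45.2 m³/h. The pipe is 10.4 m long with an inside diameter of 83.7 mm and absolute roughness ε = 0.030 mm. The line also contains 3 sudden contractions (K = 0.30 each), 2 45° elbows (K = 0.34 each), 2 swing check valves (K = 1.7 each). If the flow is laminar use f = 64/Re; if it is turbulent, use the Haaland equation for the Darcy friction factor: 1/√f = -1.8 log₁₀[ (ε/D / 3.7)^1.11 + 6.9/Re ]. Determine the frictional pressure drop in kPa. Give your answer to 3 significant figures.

Q = 45.2 m³/h = 45.2/3600 = 0.01256 m³/s.
Cross-sectional area A = πD²/4 = π(0.0837)²/4 = 0.005502 m²; mean velocity V = Q/A = 0.01256/0.005502 = 2.282 m/s.
Reynolds number Re = ρVD/μ = 0.902 · 2.282 · 0.0837 / 2e-05 = 8614.
Re > 4000 → turbulent. Relative roughness ε/D = 3e-05/0.0837 = 0.000358. Haaland: 1/√f = -1.8 log₁₀[(0.000358/3.7)^1.11 + 6.9/8614] = -1.8 log₁₀[3.5e-05 + 0.000801] = 5.54, so f = 0.03258.
Total minor-loss coefficient ΣK = 3·0.3 + 2·0.34 + 2·1.7 = 4.98.
ΔP = [f·L/D + ΣK]·(ρV²/2) = [0.03258·10.4/0.0837 + 4.98]·(0.902·2.282²/2) = [4.049 + 4.98]·2.348 = 21.2 Pa.
ΔP = 21.2 Pa = 0.0212 kPa.

ΔP ≈ 0.0212 kPa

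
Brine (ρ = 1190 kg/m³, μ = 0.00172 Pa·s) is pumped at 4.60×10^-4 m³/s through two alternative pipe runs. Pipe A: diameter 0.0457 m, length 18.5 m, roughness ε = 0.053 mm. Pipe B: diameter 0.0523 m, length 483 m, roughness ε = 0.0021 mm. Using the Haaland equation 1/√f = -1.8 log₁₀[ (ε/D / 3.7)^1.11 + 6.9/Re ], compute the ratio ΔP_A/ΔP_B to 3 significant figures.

ΔP_A/ΔP_B ≈ 0.0755

Pipe A: V = Q/A = 0.00046/0.00164 = 0.2804 m/s; Re = 8867; ε/D = 0.00116; Haaland → f = 0.03335; ΔP_A = f(L/D)(ρV²/2) = 631.7 Pa.
Pipe B: V = Q/A = 0.00046/0.002148 = 0.2141 m/s; Re = 7748; ε/D = 4.02e-05; Haaland → f = 0.0332; ΔP_B = f(L/D)(ρV²/2) = 8365 Pa.
ΔP_A/ΔP_B = 631.7/8365 = 0.0755.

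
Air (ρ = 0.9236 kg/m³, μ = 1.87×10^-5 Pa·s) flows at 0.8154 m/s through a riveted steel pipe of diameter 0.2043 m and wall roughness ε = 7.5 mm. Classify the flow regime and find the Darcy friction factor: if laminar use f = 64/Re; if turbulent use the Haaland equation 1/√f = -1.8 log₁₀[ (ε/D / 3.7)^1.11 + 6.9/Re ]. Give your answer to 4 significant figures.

f ≈ 0.06574

Re = ρVD/μ = 0.9236·0.8154·0.2043/1.87e-05 = 8228.
Re > 4000 → turbulent. ε/D = 0.0075/0.2043 = 0.0367; Haaland: 1/√f = -1.8 log₁₀[0.00597 + 0.000839] = 3.9, so f = 0.06574.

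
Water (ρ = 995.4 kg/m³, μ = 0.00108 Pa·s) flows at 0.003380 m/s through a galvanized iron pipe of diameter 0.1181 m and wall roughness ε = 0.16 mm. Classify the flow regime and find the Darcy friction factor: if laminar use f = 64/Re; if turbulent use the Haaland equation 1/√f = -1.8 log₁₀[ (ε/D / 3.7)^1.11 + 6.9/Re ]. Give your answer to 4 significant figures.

Re = ρVD/μ = 995.4·0.00338·0.1181/0.00108 = 367.9.
Re < 2300 → laminar, so f = 64/Re = 0.174 (roughness is irrelevant in laminar flow).

f ≈ 0.1740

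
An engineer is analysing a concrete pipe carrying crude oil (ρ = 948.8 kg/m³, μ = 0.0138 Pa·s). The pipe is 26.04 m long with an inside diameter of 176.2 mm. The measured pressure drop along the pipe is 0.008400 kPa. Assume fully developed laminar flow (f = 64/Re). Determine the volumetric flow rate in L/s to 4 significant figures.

Q ≈ 0.5530 L/s

For laminar flow, f = 64/Re with Re = ρVD/μ, so Darcy-Weisbach reduces to ΔP = 32μLV/D². Solving for V: V = ΔP·D²/(32μL) = 8.4·(0.1762)²/(32·0.0138·26.04) = 0.02268 m/s.
Check: Re = ρVD/μ = 948.8·0.02268·0.1762/0.0138 = 274.7 < 2300, so the laminar assumption holds.
Q = V·A = 0.02268·(π/4·0.1762²) = 0.000553 m³/s = 0.5530 L/s.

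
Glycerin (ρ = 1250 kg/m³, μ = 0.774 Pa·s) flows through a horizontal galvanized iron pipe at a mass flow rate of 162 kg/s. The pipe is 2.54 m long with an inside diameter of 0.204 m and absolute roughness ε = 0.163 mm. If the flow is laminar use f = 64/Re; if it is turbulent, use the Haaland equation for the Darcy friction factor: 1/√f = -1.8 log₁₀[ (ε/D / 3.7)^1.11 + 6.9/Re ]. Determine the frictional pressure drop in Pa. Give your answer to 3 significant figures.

ΔP ≈ 5990 Pa

A = πD²/4 = π(0.204)²/4 = 0.03269 m²; mean velocity V = ṁ/(ρA) = 162/(1250 · 0.03269) = 3.965 m/s.
Reynolds number Re = ρVD/μ = 1250 · 3.965 · 0.204 / 0.774 = 1306.
Re < 2300 → laminar flow, so f = 64/Re = 64/1306 = 0.04899 (the turbulent correlation is not needed).
Darcy-Weisbach: ΔP = f(L/D)(ρV²/2) = 0.04899·(2.54/0.204)·(1250·3.965²/2) = 0.04899·12.45·9826 = 5994 Pa.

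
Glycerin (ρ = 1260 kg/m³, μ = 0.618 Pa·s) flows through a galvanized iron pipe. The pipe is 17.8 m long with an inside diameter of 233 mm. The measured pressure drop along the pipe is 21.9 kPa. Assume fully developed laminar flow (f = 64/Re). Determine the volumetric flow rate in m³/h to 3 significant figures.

For laminar flow, f = 64/Re with Re = ρVD/μ, so Darcy-Weisbach reduces to ΔP = 32μLV/D². Solving for V: V = ΔP·D²/(32μL) = 2.19e+04·(0.233)²/(32·0.618·17.8) = 3.378 m/s.
Check: Re = ρVD/μ = 1260·3.378·0.233/0.618 = 1604 < 2300, so the laminar assumption holds.
Q = V·A = 3.378·(π/4·0.233²) = 0.144 m³/s = 518 m³/h.

Q ≈ 518 m³/h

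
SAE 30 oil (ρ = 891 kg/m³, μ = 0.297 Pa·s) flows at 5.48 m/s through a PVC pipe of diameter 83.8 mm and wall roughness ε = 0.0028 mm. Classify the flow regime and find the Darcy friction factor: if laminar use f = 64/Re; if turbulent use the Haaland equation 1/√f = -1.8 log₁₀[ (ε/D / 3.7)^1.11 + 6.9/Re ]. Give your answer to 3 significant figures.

Re = ρVD/μ = 891·5.48·0.0838/0.297 = 1378.
Re < 2300 → laminar, so f = 64/Re = 0.04646 (roughness is irrelevant in laminar flow).

f ≈ 0.0465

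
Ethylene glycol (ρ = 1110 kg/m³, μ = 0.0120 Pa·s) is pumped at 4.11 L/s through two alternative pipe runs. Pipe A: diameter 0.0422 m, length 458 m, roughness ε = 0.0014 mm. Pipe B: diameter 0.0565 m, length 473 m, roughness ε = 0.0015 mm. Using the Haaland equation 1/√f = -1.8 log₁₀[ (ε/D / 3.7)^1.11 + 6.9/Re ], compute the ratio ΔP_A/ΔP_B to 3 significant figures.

Pipe A: V = Q/A = 0.00411/0.001399 = 2.939 m/s; Re = 1.147e+04; ε/D = 3.32e-05; Haaland → f = 0.02979; ΔP_A = f(L/D)(ρV²/2) = 1.549e+06 Pa.
Pipe B: V = Q/A = 0.00411/0.002507 = 1.639 m/s; Re = 8567; ε/D = 2.65e-05; Haaland → f = 0.03226; ΔP_B = f(L/D)(ρV²/2) = 4.028e+05 Pa.
ΔP_A/ΔP_B = 1.549e+06/4.028e+05 = 3.85.

ΔP_A/ΔP_B ≈ 3.85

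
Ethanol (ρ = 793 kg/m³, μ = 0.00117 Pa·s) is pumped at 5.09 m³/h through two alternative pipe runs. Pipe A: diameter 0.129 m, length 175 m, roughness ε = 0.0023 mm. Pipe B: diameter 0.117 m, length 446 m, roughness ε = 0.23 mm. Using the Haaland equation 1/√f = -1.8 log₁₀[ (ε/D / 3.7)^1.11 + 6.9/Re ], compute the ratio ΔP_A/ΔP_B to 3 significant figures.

Pipe A: V = Q/A = 0.001414/0.01307 = 0.1082 m/s; Re = 9459; ε/D = 1.78e-05; Haaland → f = 0.03138; ΔP_A = f(L/D)(ρV²/2) = 197.5 Pa.
Pipe B: V = Q/A = 0.001414/0.01075 = 0.1315 m/s; Re = 1.043e+04; ε/D = 0.00197; Haaland → f = 0.0332; ΔP_B = f(L/D)(ρV²/2) = 867.9 Pa.
ΔP_A/ΔP_B = 197.5/867.9 = 0.228.

ΔP_A/ΔP_B ≈ 0.228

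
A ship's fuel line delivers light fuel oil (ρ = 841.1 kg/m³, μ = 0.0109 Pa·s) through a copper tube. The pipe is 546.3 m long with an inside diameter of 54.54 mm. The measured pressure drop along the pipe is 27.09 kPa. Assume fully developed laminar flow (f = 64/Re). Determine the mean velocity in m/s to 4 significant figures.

For laminar flow, f = 64/Re with Re = ρVD/μ, so Darcy-Weisbach reduces to ΔP = 32μLV/D². Solving for V: V = ΔP·D²/(32μL) = 2.709e+04·(0.05454)²/(32·0.0109·546.3) = 0.4229 m/s.
Check: Re = ρVD/μ = 841.1·0.4229·0.05454/0.0109 = 1780 < 2300, so the laminar assumption holds.

V ≈ 0.4229 m/s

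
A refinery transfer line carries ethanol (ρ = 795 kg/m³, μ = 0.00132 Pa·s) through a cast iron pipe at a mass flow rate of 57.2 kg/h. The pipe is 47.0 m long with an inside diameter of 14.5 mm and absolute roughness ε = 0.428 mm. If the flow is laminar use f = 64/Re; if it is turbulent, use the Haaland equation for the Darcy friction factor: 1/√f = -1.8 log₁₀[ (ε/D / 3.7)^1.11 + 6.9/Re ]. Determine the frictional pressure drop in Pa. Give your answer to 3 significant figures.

ΔP ≈ 1140 Pa

ṁ = 57.2 kg/h = 57.2/3600 = 0.01589 kg/s.
A = πD²/4 = π(0.0145)²/4 = 0.0001651 m²; mean velocity V = ṁ/(ρA) = 0.01589/(795 · 0.0001651) = 0.121 m/s.
Reynolds number Re = ρVD/μ = 795 · 0.121 · 0.0145 / 0.00132 = 1057.
Re < 2300 → laminar flow, so f = 64/Re = 64/1057 = 0.06055 (the turbulent correlation is not needed).
Darcy-Weisbach: ΔP = f(L/D)(ρV²/2) = 0.06055·(47/0.0145)·(795·0.121²/2) = 0.06055·3241·5.823 = 1143 Pa.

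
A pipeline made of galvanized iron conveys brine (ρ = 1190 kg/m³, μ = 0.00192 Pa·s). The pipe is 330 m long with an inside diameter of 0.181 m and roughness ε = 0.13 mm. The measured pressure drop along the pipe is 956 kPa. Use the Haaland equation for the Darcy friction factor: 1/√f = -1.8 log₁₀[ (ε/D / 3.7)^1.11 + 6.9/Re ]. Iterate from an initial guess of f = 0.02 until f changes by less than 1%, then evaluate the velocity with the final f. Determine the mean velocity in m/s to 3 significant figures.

V ≈ 6.88 m/s

Rearranging Darcy-Weisbach: V = √(2·ΔP·D/(f·L·ρ)). With ε/D = 0.00013/0.181 = 0.000718, iterate starting from f = 0.02:
  f = 0.02 → V = √(2·9.56e+05·0.181/(0.02·330·1190)) = 6.638 m/s; Re = ρVD/μ = 7.447e+05; f → 0.01863
  f = 0.01863 → V = 6.878 m/s; Re = 7.715e+05; f → 0.01862
Converged (Δf/f < 1%). With the final f = 0.01862: V = √(2·9.56e+05·0.181/(0.01862·330·1190)) = 6.88 m/s.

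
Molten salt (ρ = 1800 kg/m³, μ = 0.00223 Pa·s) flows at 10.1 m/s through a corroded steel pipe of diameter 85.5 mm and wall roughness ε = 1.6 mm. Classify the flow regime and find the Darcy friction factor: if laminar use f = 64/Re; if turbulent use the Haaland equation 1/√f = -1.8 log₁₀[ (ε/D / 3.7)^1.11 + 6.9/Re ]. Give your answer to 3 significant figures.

f ≈ 0.0476

Re = ρVD/μ = 1800·10.1·0.0855/0.00223 = 6.97e+05.
Re > 4000 → turbulent. ε/D = 0.0016/0.0855 = 0.0187; Haaland: 1/√f = -1.8 log₁₀[0.00283 + 9.9e-06] = 4.585, so f = 0.04757.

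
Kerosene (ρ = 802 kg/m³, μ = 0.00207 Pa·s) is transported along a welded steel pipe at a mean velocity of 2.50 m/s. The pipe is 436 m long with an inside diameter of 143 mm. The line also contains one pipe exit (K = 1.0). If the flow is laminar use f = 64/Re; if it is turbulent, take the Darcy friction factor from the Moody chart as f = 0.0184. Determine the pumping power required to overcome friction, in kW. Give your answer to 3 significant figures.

P ≈ 5.75 kW

Reynolds number Re = ρVD/μ = 802 · 2.5 · 0.143 / 0.00207 = 1.385e+05.
Re > 4000 → turbulent; use the Moody-chart value f = 0.0184.
Total minor-loss coefficient ΣK = 1·1 = 1.
ΔP = [f·L/D + ΣK]·(ρV²/2) = [0.0184·436/0.143 + 1]·(802·2.5²/2) = [56.1 + 1]·2506 = 1.431e+05 Pa.
Q = V·A = 2.5·0.01606 = 0.04015 m³/s.
Pumping power P = QΔP = 0.04015·1.431e+05 = 5746 W = 5.75 kW.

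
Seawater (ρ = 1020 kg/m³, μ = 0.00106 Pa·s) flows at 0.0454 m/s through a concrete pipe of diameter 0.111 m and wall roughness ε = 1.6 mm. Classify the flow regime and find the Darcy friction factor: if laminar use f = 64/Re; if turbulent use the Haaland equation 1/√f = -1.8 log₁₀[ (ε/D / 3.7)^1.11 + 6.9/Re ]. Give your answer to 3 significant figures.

f ≈ 0.0514

Re = ρVD/μ = 1020·0.0454·0.111/0.00106 = 4849.
Re > 4000 → turbulent. ε/D = 0.0016/0.111 = 0.0144; Haaland: 1/√f = -1.8 log₁₀[0.00212 + 0.00142] = 4.412, so f = 0.05137.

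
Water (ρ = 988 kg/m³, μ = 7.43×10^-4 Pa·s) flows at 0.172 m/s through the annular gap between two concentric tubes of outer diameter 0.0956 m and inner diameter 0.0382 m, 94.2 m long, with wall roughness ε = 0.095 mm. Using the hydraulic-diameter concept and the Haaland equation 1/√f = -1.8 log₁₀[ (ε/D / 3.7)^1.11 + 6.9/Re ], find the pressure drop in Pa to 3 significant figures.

ΔP ≈ 749 Pa

Hydraulic diameter D_h = 4A/P = D_o - D_i = 0.0956 - 0.0382 = 0.0574 m.
Re = ρVD_h/μ = 988·0.172·0.0574/0.000743 = 1.313e+04.
ε/D_h = 9.5e-05/0.0574 = 0.00166; Haaland gives 1/√f = -1.8 log₁₀[0.000192+0.000526] = 5.66, so f = 0.03122.
ΔP = f(L/D_h)(ρV²/2) = 0.03122·94.2/0.0574·14.61 = 748.7 Pa.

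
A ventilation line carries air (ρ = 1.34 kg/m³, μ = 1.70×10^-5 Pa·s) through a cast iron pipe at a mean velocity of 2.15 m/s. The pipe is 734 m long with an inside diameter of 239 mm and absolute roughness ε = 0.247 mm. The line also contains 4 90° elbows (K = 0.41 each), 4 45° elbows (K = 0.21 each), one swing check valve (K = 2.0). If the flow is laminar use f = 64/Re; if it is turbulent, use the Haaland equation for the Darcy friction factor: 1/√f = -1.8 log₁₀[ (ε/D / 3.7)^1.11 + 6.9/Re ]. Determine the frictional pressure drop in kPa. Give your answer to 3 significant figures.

Reynolds number Re = ρVD/μ = 1.34 · 2.15 · 0.239 / 1.7e-05 = 4.05e+04.
Re > 4000 → turbulent. Relative roughness ε/D = 0.000247/0.239 = 0.00103. Haaland: 1/√f = -1.8 log₁₀[(0.00103/3.7)^1.11 + 6.9/4.05e+04] = -1.8 log₁₀[0.000114 + 0.00017] = 6.384, so f = 0.02453.
Total minor-loss coefficient ΣK = 4·0.41 + 4·0.21 + 1·2 = 4.48.
ΔP = [f·L/D + ΣK]·(ρV²/2) = [0.02453·734/0.239 + 4.48]·(1.34·2.15²/2) = [75.35 + 4.48]·3.097 = 247.2 Pa.
ΔP = 247.2 Pa = 0.247 kPa.

ΔP ≈ 0.247 kPa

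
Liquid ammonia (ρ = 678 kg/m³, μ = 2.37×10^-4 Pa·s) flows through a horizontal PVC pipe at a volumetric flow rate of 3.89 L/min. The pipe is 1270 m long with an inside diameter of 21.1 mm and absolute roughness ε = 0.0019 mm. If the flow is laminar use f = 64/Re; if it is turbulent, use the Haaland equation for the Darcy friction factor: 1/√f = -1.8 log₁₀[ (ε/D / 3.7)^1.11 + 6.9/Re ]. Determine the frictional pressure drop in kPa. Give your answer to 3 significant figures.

Q = 3.89 L/min = 3.89/60000 = 6.483e-05 m³/s.
Cross-sectional area A = πD²/4 = π(0.0211)²/4 = 0.0003497 m²; mean velocity V = Q/A = 6.483e-05/0.0003497 = 0.1854 m/s.
Reynolds number Re = ρVD/μ = 678 · 0.1854 · 0.0211 / 0.000237 = 1.119e+04.
Re > 4000 → turbulent. Relative roughness ε/D = 1.9e-06/0.0211 = 9e-05. Haaland: 1/√f = -1.8 log₁₀[(9e-05/3.7)^1.11 + 6.9/1.119e+04] = -1.8 log₁₀[7.56e-06 + 0.000617] = 5.769, so f = 0.03005.
Darcy-Weisbach: ΔP = f(L/D)(ρV²/2) = 0.03005·(1270/0.0211)·(678·0.1854²/2) = 0.03005·6.019e+04·11.65 = 2.108e+04 Pa.
ΔP = 2.108e+04 Pa = 21.1 kPa.

ΔP ≈ 21.1 kPa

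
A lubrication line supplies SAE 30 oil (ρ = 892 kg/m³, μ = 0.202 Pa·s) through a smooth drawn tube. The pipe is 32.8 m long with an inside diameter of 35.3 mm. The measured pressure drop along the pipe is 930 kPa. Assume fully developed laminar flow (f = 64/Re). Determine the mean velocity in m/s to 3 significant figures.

For laminar flow, f = 64/Re with Re = ρVD/μ, so Darcy-Weisbach reduces to ΔP = 32μLV/D². Solving for V: V = ΔP·D²/(32μL) = 9.3e+05·(0.0353)²/(32·0.202·32.8) = 5.466 m/s.
Check: Re = ρVD/μ = 892·5.466·0.0353/0.202 = 852 < 2300, so the laminar assumption holds.

V ≈ 5.47 m/s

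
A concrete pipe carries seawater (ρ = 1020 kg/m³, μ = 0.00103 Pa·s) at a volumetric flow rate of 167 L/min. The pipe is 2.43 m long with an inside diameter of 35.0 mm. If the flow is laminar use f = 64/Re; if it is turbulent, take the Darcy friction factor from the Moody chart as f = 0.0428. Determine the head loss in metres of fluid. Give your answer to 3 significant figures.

Q = 167 L/min = 167/60000 = 0.002783 m³/s.
Cross-sectional area A = πD²/4 = π(0.035)²/4 = 0.0009621 m²; mean velocity V = Q/A = 0.002783/0.0009621 = 2.893 m/s.
Reynolds number Re = ρVD/μ = 1020 · 2.893 · 0.035 / 0.00103 = 1.003e+05.
Re > 4000 → turbulent; use the Moody-chart value f = 0.0428.
Darcy-Weisbach: ΔP = f(L/D)(ρV²/2) = 0.0428·(2.43/0.035)·(1020·2.893²/2) = 0.0428·69.43·4268 = 1.268e+04 Pa.
Head loss h_f = ΔP/(ρg) = 1.268e+04/(1020·9.81) = 1.27 m.

h_f ≈ 1.27 m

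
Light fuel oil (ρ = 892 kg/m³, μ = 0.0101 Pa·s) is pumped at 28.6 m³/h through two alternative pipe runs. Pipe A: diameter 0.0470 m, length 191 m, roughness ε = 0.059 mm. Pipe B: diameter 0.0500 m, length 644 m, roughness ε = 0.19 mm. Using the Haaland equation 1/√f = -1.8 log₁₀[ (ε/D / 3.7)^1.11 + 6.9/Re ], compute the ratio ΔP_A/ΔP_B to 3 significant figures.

Pipe A: V = Q/A = 0.007944/0.001735 = 4.579 m/s; Re = 1.901e+04; ε/D = 0.00126; Haaland → f = 0.02838; ΔP_A = f(L/D)(ρV²/2) = 1.079e+06 Pa.
Pipe B: V = Q/A = 0.007944/0.001963 = 4.046 m/s; Re = 1.787e+04; ε/D = 0.0038; Haaland → f = 0.03293; ΔP_B = f(L/D)(ρV²/2) = 3.097e+06 Pa.
ΔP_A/ΔP_B = 1.079e+06/3.097e+06 = 0.348.

ΔP_A/ΔP_B ≈ 0.348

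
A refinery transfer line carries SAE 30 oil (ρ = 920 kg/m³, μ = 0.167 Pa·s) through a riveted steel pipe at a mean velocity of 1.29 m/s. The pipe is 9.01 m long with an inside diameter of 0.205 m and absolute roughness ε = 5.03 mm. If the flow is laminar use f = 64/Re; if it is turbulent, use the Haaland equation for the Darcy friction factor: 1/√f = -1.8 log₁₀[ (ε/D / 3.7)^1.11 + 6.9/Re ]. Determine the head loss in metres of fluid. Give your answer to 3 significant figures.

h_f ≈ 0.164 m

Reynolds number Re = ρVD/μ = 920 · 1.29 · 0.205 / 0.167 = 1457.
Re < 2300 → laminar flow, so f = 64/Re = 64/1457 = 0.04393 (the turbulent correlation is not needed).
Darcy-Weisbach: ΔP = f(L/D)(ρV²/2) = 0.04393·(9.01/0.205)·(920·1.29²/2) = 0.04393·43.95·765.5 = 1478 Pa.
Head loss h_f = ΔP/(ρg) = 1478/(920·9.81) = 0.164 m.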